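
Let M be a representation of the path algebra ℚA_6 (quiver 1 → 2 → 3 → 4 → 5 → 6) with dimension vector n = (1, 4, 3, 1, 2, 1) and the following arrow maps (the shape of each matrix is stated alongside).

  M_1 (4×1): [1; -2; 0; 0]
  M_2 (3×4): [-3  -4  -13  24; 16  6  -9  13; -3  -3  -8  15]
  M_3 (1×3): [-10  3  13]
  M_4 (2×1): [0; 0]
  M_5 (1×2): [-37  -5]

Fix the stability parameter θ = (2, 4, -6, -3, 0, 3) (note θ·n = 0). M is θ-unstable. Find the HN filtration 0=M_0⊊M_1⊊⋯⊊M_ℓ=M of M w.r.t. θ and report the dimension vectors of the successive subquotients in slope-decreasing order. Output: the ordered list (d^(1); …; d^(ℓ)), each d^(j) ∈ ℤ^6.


Interval decomposition of M: I[1,4], I[2,2], I[2,3]^2, I[5,5], I[5,6].
HN type (ℓ=5): μ^(1)=4; μ^(2)=3; μ^(3)=0; μ^(4)=-3/4; μ^(5)=-1

((0, 1, 0, 0, 0, 0); (0, 0, 0, 0, 0, 1); (0, 0, 0, 0, 2, 0); (1, 1, 1, 1, 0, 0); (0, 2, 2, 0, 0, 0))


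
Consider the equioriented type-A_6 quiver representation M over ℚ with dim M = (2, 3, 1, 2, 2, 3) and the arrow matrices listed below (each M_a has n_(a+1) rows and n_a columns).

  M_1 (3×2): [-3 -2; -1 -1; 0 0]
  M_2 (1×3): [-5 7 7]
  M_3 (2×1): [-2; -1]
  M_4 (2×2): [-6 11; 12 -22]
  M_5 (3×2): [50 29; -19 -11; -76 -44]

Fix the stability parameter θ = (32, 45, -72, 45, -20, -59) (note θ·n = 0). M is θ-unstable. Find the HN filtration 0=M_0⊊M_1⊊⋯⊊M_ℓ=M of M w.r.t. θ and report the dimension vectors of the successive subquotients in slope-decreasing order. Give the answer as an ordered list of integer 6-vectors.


Interval decomposition of M: I[1,2], I[1,6], I[2,2], I[4,4], I[5,6], I[6,6].
HN type (ℓ=5): μ^(1)=45; μ^(2)=32; μ^(3)=-29/6; μ^(4)=-79/2; μ^(5)=-59

((0, 2, 0, 1, 0, 0); (1, 0, 0, 0, 0, 0); (1, 1, 1, 1, 1, 1); (0, 0, 0, 0, 1, 1); (0, 0, 0, 0, 0, 1))


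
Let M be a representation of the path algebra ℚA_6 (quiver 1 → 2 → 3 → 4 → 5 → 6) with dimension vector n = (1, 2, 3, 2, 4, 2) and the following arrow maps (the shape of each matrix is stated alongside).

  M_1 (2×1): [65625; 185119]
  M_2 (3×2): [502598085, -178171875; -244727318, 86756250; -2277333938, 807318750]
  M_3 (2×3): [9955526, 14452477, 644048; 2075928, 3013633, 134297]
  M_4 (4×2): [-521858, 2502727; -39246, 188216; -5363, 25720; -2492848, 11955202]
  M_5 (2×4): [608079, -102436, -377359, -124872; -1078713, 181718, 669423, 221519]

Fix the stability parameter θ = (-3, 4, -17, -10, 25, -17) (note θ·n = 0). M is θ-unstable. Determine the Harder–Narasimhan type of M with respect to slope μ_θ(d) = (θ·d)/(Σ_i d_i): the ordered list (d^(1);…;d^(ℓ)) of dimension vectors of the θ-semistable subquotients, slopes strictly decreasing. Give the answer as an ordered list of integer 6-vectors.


Barcode: M ≅ I[1,2], I[2,3], I[3,5], I[3,6], I[5,5], I[5,6]. HN layers by μ_θ (6 steps, strictly decreasing):
  μ^(1)=25; μ^(2)=4; μ^(3)=-3; μ^(4)=-13/2; μ^(5)=-10; μ^(6)=-17

((0, 0, 0, 0, 2, 0); (0, 1, 0, 0, 2, 2); (1, 0, 0, 0, 0, 0); (0, 1, 1, 0, 0, 0); (0, 0, 0, 2, 0, 0); (0, 0, 2, 0, 0, 0))


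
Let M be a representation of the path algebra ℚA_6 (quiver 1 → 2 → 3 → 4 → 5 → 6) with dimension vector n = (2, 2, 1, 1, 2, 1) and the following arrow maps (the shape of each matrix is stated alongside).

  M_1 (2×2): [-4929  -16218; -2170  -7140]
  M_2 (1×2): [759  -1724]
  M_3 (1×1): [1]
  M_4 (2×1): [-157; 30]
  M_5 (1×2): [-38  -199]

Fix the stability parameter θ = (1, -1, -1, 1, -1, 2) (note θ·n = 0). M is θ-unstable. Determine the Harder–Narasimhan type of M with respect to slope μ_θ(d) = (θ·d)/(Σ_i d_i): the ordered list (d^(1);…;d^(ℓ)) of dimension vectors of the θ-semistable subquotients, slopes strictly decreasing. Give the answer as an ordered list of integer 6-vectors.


Interval decomposition of M: I[1,1], I[1,6], I[2,2], I[5,5].
HN type (ℓ=5): μ^(1)=2; μ^(2)=1; μ^(3)=0; μ^(4)=-1/3; μ^(5)=-1

((0, 0, 0, 0, 0, 1); (1, 0, 0, 0, 0, 0); (0, 0, 0, 1, 1, 0); (1, 1, 1, 0, 0, 0); (0, 1, 0, 0, 1, 0))


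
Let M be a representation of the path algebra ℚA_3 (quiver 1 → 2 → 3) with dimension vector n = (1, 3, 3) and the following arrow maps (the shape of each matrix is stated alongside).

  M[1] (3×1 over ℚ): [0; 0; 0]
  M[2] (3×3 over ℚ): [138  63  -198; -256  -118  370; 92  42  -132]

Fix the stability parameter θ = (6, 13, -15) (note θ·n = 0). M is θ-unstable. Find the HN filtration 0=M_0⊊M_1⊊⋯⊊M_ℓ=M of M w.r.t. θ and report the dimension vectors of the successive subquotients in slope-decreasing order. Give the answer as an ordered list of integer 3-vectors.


Interval decomposition of M: I[1,1], I[2,2], I[2,3]^2, I[3,3].
HN type (ℓ=4): μ^(1)=13; μ^(2)=6; μ^(3)=-1; μ^(4)=-15

((0, 1, 0); (1, 0, 0); (0, 2, 2); (0, 0, 1))


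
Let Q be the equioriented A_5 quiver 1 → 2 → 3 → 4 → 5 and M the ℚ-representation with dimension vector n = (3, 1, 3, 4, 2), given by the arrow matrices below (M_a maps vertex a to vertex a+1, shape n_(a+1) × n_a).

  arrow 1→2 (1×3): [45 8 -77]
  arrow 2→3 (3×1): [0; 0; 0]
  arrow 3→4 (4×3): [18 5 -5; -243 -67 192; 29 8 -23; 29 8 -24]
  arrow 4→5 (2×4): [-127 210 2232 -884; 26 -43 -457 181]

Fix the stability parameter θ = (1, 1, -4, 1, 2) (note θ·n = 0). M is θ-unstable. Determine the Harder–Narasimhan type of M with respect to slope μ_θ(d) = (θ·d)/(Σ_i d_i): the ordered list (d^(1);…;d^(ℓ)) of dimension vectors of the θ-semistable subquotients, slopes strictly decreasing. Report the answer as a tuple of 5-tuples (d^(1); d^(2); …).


Barcode: M ≅ I[1,1]^2, I[1,2], I[3,4], I[3,5]^2, I[4,4]. HN layers by μ_θ (3 steps, strictly decreasing):
  μ^(1)=2; μ^(2)=1; μ^(3)=-4

((0, 0, 0, 0, 2); (3, 1, 0, 4, 0); (0, 0, 3, 0, 0))


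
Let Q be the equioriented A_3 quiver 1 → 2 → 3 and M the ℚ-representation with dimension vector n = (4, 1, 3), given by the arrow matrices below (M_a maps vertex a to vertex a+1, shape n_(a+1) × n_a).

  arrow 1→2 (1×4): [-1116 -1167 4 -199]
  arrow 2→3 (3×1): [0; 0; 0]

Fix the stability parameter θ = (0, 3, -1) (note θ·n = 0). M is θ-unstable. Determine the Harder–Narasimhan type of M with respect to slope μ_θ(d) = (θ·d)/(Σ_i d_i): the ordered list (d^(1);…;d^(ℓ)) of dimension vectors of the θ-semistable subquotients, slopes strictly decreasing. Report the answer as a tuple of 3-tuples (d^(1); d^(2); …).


Interval decomposition of M: I[1,1]^3, I[1,2], I[3,3]^3.
HN type (ℓ=3): μ^(1)=3; μ^(2)=0; μ^(3)=-1

((0, 1, 0); (4, 0, 0); (0, 0, 3))


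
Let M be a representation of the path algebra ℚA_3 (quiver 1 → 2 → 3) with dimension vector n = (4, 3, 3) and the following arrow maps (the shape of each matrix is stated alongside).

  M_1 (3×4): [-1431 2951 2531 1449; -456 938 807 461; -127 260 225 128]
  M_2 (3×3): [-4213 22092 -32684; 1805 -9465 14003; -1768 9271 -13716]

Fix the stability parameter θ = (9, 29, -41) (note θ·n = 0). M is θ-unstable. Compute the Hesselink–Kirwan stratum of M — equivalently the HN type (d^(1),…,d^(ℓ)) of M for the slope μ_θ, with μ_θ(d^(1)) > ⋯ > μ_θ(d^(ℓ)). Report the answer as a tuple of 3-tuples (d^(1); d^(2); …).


Barcode: M ≅ I[1,1], I[1,3]^3. HN layers by μ_θ (2 steps, strictly decreasing):
  μ^(1)=9; μ^(2)=-1

((1, 0, 0); (3, 3, 3))


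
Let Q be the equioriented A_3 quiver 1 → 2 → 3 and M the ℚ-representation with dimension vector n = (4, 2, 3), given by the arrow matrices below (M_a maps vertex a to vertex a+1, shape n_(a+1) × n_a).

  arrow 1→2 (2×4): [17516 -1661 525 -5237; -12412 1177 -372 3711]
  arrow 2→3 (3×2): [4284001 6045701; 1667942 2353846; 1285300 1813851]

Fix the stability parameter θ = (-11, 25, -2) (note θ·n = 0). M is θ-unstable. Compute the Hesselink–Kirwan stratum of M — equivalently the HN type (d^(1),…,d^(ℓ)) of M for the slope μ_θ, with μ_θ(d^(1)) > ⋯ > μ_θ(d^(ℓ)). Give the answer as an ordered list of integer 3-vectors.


Via rank(M_{q-1}∘⋯∘M_p): M ≅ I[1,1]^2, I[1,3]^2, I[3,3].
μ_θ-semistable layers: μ^(1)=23/2; μ^(2)=-2; μ^(3)=-11

((0, 2, 2); (0, 0, 1); (4, 0, 0))


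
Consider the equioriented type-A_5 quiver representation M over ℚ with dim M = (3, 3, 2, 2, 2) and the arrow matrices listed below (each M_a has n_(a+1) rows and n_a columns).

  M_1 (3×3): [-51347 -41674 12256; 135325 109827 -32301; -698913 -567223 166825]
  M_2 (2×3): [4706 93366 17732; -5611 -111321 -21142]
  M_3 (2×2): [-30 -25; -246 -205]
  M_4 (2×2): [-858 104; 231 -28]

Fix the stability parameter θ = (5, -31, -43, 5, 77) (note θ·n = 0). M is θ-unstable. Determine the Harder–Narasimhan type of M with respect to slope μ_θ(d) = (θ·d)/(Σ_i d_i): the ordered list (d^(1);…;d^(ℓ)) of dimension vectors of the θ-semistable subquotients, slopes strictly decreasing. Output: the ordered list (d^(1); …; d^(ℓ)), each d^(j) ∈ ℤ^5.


Barcode: M ≅ I[1,1], I[1,2], I[1,5], I[2,2], I[3,3], I[4,4], I[5,5]. HN layers by μ_θ (6 steps, strictly decreasing):
  μ^(1)=77; μ^(2)=5; μ^(3)=-13; μ^(4)=-23; μ^(5)=-31; μ^(6)=-43

((0, 0, 0, 0, 2); (1, 0, 0, 2, 0); (1, 1, 0, 0, 0); (1, 1, 1, 0, 0); (0, 1, 0, 0, 0); (0, 0, 1, 0, 0))


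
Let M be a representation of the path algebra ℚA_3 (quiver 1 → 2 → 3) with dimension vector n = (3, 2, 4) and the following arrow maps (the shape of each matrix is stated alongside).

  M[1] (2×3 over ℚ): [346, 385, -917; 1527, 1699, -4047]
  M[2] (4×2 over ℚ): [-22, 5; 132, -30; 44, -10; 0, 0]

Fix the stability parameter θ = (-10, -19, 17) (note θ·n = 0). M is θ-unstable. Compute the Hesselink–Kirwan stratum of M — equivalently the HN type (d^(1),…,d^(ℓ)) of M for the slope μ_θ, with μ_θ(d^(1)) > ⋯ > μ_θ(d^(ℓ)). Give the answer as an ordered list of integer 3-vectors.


Interval decomposition of M: I[1,1], I[1,2], I[1,3], I[3,3]^3.
HN type (ℓ=3): μ^(1)=17; μ^(2)=-10; μ^(3)=-29/2

((0, 0, 4); (1, 0, 0); (2, 2, 0))


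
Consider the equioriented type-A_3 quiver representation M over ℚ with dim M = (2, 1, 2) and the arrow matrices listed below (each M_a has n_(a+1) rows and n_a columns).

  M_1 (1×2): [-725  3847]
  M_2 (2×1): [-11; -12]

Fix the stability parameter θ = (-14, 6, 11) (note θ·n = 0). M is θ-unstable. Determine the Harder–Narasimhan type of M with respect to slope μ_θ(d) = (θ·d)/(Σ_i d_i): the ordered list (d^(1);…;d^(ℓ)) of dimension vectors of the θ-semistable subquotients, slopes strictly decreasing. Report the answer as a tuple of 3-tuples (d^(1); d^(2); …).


Interval decomposition of M: I[1,1], I[1,3], I[3,3].
HN type (ℓ=3): μ^(1)=11; μ^(2)=6; μ^(3)=-14

((0, 0, 2); (0, 1, 0); (2, 0, 0))


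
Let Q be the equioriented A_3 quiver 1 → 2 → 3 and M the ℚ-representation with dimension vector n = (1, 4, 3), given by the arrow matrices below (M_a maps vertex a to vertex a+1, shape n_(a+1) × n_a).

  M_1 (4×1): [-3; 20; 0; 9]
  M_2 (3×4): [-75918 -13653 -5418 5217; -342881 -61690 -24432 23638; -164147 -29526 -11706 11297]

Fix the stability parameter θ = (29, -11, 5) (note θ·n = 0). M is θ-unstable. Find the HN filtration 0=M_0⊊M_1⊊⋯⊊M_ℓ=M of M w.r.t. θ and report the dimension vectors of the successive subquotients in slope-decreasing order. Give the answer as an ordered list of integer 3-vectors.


Interval decomposition of M: I[1,3], I[2,2], I[2,3]^2.
HN type (ℓ=3): μ^(1)=23/3; μ^(2)=5; μ^(3)=-11

((1, 1, 1); (0, 0, 2); (0, 3, 0))


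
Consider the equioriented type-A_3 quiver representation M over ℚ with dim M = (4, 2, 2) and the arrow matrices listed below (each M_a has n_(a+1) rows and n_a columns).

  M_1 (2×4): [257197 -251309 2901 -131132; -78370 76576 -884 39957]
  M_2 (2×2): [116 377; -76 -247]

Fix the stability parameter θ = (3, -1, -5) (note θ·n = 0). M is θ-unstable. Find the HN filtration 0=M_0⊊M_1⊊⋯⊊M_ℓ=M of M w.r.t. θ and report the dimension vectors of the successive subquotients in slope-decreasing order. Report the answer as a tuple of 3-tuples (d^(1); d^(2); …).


Barcode: M ≅ I[1,1]^2, I[1,2], I[1,3], I[3,3]. HN layers by μ_θ (4 steps, strictly decreasing):
  μ^(1)=3; μ^(2)=1; μ^(3)=-1; μ^(4)=-5

((2, 0, 0); (1, 1, 0); (1, 1, 1); (0, 0, 1))


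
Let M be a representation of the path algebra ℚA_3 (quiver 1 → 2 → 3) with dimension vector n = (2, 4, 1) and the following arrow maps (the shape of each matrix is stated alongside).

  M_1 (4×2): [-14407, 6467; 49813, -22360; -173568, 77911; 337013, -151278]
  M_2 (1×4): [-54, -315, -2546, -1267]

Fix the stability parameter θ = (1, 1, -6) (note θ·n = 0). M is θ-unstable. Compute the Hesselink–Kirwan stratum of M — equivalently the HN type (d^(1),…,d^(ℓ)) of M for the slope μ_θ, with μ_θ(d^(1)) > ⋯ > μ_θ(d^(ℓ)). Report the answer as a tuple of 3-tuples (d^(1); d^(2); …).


Barcode: M ≅ I[1,2], I[1,3], I[2,2]^2. HN layers by μ_θ (2 steps, strictly decreasing):
  μ^(1)=1; μ^(2)=-4/3

((1, 3, 0); (1, 1, 1))


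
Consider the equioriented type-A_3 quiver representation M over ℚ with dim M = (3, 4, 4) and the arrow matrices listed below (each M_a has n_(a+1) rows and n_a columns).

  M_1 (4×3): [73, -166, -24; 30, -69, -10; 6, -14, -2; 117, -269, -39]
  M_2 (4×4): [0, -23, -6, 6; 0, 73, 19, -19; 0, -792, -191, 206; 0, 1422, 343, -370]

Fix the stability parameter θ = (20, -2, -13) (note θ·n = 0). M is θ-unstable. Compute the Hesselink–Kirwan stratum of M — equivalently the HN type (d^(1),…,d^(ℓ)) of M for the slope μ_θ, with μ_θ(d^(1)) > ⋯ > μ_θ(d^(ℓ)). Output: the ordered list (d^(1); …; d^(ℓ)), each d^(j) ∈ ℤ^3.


Interval decomposition of M: I[1,2], I[1,3]^2, I[2,3], I[3,3].
HN type (ℓ=4): μ^(1)=9; μ^(2)=5/3; μ^(3)=-15/2; μ^(4)=-13

((1, 1, 0); (2, 2, 2); (0, 1, 1); (0, 0, 1))


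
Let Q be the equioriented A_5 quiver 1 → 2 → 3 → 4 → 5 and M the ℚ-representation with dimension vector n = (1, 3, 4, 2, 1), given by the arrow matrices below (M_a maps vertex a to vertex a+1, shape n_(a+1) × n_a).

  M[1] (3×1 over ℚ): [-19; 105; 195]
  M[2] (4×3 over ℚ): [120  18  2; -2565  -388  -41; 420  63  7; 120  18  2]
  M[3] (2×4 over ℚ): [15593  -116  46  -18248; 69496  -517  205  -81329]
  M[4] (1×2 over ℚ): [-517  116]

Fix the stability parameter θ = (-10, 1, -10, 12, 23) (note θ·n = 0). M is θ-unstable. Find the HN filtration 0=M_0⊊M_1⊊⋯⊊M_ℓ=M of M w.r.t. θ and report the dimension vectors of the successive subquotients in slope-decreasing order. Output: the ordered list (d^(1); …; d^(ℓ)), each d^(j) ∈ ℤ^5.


Barcode: M ≅ I[1,2], I[2,3], I[2,4], I[3,3], I[3,5]. HN layers by μ_θ (5 steps, strictly decreasing):
  μ^(1)=23; μ^(2)=12; μ^(3)=1; μ^(4)=-9/2; μ^(5)=-10

((0, 0, 0, 0, 1); (0, 0, 0, 2, 0); (0, 1, 0, 0, 0); (0, 2, 2, 0, 0); (1, 0, 2, 0, 0))


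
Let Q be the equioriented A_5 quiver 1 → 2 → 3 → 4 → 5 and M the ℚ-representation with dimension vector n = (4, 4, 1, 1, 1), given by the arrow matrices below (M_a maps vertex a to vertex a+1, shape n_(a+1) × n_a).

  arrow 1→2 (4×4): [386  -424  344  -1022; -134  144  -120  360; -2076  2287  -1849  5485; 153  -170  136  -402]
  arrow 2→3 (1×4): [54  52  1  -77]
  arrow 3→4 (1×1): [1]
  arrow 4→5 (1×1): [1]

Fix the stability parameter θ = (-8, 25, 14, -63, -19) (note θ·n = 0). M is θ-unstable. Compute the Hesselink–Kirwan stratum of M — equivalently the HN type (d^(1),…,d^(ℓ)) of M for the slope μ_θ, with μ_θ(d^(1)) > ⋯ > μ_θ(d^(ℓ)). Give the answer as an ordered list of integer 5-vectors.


Via rank(M_{q-1}∘⋯∘M_p): M ≅ I[1,2]^3, I[1,5].
μ_θ-semistable layers: μ^(1)=25; μ^(2)=-8; μ^(3)=-51/5

((0, 3, 0, 0, 0); (3, 0, 0, 0, 0); (1, 1, 1, 1, 1))


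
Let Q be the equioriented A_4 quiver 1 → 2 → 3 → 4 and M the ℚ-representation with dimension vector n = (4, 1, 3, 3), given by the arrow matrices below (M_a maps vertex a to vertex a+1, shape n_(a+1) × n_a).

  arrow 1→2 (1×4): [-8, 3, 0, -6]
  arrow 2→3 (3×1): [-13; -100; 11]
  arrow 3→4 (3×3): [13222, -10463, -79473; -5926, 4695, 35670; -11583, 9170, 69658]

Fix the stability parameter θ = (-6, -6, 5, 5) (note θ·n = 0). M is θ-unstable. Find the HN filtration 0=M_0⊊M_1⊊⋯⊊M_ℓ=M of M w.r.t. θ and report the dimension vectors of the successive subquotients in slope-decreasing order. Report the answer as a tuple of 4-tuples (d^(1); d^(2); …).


Barcode: M ≅ I[1,1]^3, I[1,4], I[3,4]^2. HN layers by μ_θ (2 steps, strictly decreasing):
  μ^(1)=5; μ^(2)=-6

((0, 0, 3, 3); (4, 1, 0, 0))


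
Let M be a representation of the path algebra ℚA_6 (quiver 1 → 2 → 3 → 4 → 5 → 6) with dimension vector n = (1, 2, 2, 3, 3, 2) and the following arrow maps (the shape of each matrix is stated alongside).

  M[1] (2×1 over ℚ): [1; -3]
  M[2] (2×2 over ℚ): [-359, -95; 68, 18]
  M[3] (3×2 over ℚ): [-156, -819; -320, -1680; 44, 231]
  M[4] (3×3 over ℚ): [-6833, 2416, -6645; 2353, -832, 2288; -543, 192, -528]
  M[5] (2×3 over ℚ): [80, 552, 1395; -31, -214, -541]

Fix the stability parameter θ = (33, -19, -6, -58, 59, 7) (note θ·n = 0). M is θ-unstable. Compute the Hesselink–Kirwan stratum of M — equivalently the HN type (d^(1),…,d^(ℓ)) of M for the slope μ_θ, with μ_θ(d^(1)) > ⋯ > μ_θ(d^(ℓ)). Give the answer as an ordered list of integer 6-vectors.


Via rank(M_{q-1}∘⋯∘M_p): M ≅ I[1,6], I[2,3], I[4,4], I[4,6], I[5,5].
μ_θ-semistable layers: μ^(1)=59; μ^(2)=33; μ^(3)=-6; μ^(4)=-25/2; μ^(5)=-19; μ^(6)=-58

((0, 0, 0, 0, 1, 0); (0, 0, 0, 0, 2, 2); (0, 0, 1, 0, 0, 0); (1, 1, 1, 1, 0, 0); (0, 1, 0, 0, 0, 0); (0, 0, 0, 2, 0, 0))


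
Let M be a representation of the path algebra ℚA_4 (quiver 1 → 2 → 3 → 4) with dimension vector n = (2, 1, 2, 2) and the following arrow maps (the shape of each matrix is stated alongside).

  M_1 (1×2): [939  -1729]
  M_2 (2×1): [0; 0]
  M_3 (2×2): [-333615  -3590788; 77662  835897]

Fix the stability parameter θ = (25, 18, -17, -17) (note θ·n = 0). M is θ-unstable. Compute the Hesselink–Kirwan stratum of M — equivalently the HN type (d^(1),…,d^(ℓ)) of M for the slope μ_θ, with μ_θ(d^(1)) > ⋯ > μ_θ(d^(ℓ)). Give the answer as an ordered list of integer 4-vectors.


Interval decomposition of M: I[1,1], I[1,2], I[3,4]^2.
HN type (ℓ=3): μ^(1)=25; μ^(2)=43/2; μ^(3)=-17

((1, 0, 0, 0); (1, 1, 0, 0); (0, 0, 2, 2))


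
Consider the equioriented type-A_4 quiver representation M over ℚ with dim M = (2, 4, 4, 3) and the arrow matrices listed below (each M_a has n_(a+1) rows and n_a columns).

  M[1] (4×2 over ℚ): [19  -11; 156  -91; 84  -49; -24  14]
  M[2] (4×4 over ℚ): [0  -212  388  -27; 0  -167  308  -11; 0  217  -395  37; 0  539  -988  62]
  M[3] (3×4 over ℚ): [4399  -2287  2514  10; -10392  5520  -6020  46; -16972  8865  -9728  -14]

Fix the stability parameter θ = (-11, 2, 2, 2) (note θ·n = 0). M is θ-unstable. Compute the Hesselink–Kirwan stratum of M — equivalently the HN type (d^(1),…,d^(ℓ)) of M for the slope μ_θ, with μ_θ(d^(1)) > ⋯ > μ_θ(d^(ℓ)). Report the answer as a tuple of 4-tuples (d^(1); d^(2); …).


Barcode: M ≅ I[1,2], I[1,4], I[2,3], I[2,4], I[3,4]. HN layers by μ_θ (2 steps, strictly decreasing):
  μ^(1)=2; μ^(2)=-11

((0, 4, 4, 3); (2, 0, 0, 0))


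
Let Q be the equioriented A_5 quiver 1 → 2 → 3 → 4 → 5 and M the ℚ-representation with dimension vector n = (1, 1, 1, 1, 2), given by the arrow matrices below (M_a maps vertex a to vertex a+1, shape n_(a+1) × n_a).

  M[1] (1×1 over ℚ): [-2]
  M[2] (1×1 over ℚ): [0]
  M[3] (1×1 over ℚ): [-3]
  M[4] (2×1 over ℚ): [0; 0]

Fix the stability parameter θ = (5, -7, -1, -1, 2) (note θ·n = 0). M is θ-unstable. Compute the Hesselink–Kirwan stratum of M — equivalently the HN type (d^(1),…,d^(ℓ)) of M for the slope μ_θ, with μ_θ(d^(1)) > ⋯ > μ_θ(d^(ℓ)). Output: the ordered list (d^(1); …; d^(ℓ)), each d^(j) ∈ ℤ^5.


Barcode: M ≅ I[1,2], I[3,4], I[5,5]^2. HN layers by μ_θ (2 steps, strictly decreasing):
  μ^(1)=2; μ^(2)=-1

((0, 0, 0, 0, 2); (1, 1, 1, 1, 0))


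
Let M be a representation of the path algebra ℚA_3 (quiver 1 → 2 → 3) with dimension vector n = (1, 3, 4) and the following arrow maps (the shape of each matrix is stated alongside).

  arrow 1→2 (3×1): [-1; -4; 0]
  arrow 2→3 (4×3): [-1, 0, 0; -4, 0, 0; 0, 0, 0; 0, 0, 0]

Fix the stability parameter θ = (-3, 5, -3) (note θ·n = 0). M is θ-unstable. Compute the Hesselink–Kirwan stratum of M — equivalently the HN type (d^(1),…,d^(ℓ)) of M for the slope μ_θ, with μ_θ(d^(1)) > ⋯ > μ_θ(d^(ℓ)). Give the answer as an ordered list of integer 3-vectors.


Via rank(M_{q-1}∘⋯∘M_p): M ≅ I[1,3], I[2,2]^2, I[3,3]^3.
μ_θ-semistable layers: μ^(1)=5; μ^(2)=1; μ^(3)=-3

((0, 2, 0); (0, 1, 1); (1, 0, 3))


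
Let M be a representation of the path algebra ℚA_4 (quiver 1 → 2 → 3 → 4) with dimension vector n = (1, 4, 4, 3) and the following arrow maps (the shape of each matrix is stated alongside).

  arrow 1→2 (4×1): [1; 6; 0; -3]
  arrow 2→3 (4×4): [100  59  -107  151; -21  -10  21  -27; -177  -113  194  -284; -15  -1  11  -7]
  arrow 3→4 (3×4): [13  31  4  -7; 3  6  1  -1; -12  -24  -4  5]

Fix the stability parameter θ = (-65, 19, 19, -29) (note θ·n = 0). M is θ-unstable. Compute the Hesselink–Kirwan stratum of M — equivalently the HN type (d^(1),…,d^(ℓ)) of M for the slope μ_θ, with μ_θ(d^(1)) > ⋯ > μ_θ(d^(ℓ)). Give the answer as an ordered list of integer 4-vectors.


Interval decomposition of M: I[1,4], I[2,3], I[2,4]^2.
HN type (ℓ=3): μ^(1)=19; μ^(2)=3; μ^(3)=-65

((0, 1, 1, 0); (0, 3, 3, 3); (1, 0, 0, 0))


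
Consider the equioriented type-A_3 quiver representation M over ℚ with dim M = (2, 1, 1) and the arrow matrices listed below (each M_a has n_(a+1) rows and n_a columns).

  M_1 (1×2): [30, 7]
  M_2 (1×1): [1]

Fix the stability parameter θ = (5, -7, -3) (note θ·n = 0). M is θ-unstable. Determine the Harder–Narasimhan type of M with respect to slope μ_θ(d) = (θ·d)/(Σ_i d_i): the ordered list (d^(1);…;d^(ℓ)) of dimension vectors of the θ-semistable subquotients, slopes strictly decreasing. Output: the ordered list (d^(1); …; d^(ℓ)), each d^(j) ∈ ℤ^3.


Via rank(M_{q-1}∘⋯∘M_p): M ≅ I[1,1], I[1,3].
μ_θ-semistable layers: μ^(1)=5; μ^(2)=-5/3

((1, 0, 0); (1, 1, 1))


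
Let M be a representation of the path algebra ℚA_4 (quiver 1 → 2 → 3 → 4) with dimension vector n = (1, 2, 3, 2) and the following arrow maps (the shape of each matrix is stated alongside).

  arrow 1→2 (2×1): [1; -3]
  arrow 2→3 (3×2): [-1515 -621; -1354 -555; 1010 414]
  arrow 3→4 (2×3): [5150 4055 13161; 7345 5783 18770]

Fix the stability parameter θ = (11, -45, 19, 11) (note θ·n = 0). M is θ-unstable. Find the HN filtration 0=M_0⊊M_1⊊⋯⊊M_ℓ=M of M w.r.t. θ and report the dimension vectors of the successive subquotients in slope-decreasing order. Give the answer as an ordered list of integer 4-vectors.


Barcode: M ≅ I[1,4], I[2,4], I[3,3]. HN layers by μ_θ (4 steps, strictly decreasing):
  μ^(1)=19; μ^(2)=15; μ^(3)=-17; μ^(4)=-45

((0, 0, 1, 0); (0, 0, 2, 2); (1, 1, 0, 0); (0, 1, 0, 0))


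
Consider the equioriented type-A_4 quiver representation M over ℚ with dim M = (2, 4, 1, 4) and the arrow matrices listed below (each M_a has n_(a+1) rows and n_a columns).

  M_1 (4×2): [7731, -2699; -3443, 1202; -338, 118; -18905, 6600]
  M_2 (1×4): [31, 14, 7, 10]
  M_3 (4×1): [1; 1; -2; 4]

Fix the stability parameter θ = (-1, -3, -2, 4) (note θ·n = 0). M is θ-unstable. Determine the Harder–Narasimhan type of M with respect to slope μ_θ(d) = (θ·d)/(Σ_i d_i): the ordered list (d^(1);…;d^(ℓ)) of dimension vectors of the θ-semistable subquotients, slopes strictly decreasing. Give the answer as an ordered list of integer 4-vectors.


Via rank(M_{q-1}∘⋯∘M_p): M ≅ I[1,2], I[1,4], I[2,2]^2, I[4,4]^3.
μ_θ-semistable layers: μ^(1)=4; μ^(2)=-2; μ^(3)=-3

((0, 0, 0, 4); (2, 2, 1, 0); (0, 2, 0, 0))


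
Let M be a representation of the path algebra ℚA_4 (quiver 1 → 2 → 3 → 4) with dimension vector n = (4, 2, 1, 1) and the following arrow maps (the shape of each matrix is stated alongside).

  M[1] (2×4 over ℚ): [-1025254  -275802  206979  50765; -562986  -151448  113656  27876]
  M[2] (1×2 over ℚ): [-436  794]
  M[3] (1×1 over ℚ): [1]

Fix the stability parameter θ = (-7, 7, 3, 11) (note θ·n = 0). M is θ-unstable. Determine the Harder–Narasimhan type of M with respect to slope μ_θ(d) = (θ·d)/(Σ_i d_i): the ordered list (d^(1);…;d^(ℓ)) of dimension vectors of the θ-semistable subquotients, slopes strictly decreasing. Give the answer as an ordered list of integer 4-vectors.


Interval decomposition of M: I[1,1]^2, I[1,2], I[1,4].
HN type (ℓ=4): μ^(1)=11; μ^(2)=7; μ^(3)=5; μ^(4)=-7

((0, 0, 0, 1); (0, 1, 0, 0); (0, 1, 1, 0); (4, 0, 0, 0))


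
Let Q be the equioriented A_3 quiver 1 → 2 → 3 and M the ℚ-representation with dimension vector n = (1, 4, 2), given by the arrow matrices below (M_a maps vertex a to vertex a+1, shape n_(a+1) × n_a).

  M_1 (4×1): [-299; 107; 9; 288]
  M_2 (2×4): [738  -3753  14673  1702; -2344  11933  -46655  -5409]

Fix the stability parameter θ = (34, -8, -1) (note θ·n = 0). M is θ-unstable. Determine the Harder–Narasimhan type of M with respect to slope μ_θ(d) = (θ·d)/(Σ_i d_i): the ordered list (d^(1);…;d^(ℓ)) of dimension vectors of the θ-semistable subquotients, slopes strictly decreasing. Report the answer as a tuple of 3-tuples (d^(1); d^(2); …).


Via rank(M_{q-1}∘⋯∘M_p): M ≅ I[1,2], I[2,2], I[2,3]^2.
μ_θ-semistable layers: μ^(1)=13; μ^(2)=-1; μ^(3)=-8

((1, 1, 0); (0, 0, 2); (0, 3, 0))


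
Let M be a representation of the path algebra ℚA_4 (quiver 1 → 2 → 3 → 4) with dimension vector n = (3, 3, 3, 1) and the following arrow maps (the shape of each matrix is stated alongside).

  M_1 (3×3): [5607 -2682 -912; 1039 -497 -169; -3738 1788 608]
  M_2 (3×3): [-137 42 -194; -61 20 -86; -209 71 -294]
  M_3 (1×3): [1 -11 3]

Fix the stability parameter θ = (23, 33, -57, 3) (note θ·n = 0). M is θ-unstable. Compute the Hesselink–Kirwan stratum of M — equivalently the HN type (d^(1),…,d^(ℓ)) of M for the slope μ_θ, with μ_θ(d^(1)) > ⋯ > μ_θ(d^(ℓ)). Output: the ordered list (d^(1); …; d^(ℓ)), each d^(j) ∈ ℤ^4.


Interval decomposition of M: I[1,1], I[1,3], I[1,4], I[2,3].
HN type (ℓ=4): μ^(1)=23; μ^(2)=3; μ^(3)=-1/3; μ^(4)=-12

((1, 0, 0, 0); (0, 0, 0, 1); (2, 2, 2, 0); (0, 1, 1, 0))


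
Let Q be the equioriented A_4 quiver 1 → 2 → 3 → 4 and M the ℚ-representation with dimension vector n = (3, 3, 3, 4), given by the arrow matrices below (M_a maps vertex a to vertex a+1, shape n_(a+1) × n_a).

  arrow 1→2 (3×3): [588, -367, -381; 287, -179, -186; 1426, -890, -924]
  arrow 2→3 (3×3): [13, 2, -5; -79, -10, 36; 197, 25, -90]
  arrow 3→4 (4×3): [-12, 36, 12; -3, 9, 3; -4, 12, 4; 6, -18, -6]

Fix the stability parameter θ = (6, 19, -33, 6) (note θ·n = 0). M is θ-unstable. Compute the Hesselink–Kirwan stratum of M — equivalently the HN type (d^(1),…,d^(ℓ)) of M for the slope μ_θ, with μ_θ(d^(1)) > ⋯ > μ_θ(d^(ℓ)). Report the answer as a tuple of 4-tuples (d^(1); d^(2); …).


Via rank(M_{q-1}∘⋯∘M_p): M ≅ I[1,1], I[1,3], I[1,4], I[2,3], I[4,4]^3.
μ_θ-semistable layers: μ^(1)=6; μ^(2)=-8/3; μ^(3)=-7

((1, 0, 0, 4); (2, 2, 2, 0); (0, 1, 1, 0))


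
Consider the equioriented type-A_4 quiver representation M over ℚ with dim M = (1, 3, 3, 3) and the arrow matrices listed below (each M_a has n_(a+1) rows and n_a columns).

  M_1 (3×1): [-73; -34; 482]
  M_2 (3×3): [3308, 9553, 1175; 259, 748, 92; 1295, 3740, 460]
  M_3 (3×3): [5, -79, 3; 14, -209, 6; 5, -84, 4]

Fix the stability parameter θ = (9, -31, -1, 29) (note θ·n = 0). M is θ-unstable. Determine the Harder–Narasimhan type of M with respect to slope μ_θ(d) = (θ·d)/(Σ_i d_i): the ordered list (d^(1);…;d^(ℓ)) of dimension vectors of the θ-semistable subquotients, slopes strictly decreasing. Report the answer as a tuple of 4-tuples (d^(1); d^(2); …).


Interval decomposition of M: I[1,4], I[2,2], I[2,4], I[3,4].
HN type (ℓ=4): μ^(1)=29; μ^(2)=-1; μ^(3)=-11; μ^(4)=-31

((0, 0, 0, 3); (0, 0, 3, 0); (1, 1, 0, 0); (0, 2, 0, 0))


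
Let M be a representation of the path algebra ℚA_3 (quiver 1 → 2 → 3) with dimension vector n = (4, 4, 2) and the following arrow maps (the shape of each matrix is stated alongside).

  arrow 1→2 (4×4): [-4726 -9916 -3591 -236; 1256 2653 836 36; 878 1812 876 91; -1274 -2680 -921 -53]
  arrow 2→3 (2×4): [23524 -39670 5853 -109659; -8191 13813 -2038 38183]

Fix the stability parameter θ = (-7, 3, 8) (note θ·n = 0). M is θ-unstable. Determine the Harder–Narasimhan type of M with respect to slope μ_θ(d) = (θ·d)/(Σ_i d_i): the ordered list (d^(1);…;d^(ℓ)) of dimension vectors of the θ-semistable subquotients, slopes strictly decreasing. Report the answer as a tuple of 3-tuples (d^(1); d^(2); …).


Interval decomposition of M: I[1,2]^2, I[1,3]^2.
HN type (ℓ=3): μ^(1)=8; μ^(2)=3; μ^(3)=-7

((0, 0, 2); (0, 4, 0); (4, 0, 0))


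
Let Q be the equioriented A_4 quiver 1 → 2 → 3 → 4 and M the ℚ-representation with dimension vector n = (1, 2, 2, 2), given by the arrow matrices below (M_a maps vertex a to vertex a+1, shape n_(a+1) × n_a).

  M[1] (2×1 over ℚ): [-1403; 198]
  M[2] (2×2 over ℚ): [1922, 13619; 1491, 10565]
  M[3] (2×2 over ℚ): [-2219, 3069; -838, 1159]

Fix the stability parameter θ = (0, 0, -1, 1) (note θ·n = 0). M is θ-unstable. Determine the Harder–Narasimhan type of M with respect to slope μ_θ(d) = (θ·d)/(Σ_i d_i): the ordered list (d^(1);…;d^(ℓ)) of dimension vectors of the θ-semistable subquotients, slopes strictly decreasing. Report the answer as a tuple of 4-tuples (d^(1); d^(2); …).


Via rank(M_{q-1}∘⋯∘M_p): M ≅ I[1,4], I[2,4].
μ_θ-semistable layers: μ^(1)=1; μ^(2)=-1/3; μ^(3)=-1/2

((0, 0, 0, 2); (1, 1, 1, 0); (0, 1, 1, 0))


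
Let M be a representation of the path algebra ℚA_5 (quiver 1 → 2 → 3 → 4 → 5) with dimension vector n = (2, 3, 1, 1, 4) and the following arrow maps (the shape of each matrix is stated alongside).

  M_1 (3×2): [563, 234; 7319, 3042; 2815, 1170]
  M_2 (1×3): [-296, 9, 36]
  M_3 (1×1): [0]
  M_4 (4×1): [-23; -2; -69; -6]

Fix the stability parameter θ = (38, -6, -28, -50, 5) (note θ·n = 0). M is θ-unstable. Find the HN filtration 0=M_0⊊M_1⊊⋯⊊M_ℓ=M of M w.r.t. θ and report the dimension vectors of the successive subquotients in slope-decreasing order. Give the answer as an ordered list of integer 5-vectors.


Via rank(M_{q-1}∘⋯∘M_p): M ≅ I[1,1], I[1,3], I[2,2]^2, I[4,5], I[5,5]^3.
μ_θ-semistable layers: μ^(1)=38; μ^(2)=5; μ^(3)=4/3; μ^(4)=-6; μ^(5)=-50

((1, 0, 0, 0, 0); (0, 0, 0, 0, 4); (1, 1, 1, 0, 0); (0, 2, 0, 0, 0); (0, 0, 0, 1, 0))


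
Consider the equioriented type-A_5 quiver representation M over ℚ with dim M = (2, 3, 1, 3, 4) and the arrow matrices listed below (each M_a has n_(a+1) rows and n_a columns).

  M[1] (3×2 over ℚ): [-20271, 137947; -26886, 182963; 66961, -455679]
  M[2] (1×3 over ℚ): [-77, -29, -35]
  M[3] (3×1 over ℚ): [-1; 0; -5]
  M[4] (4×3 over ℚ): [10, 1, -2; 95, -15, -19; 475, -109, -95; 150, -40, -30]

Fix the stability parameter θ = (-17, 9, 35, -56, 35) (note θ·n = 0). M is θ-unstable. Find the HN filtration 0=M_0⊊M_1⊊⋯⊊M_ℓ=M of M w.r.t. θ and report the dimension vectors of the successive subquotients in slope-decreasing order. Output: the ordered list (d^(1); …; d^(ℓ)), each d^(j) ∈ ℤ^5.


Interval decomposition of M: I[1,2], I[1,4], I[2,2], I[4,5]^2, I[5,5]^2.
HN type (ℓ=5): μ^(1)=35; μ^(2)=9; μ^(3)=-4; μ^(4)=-17; μ^(5)=-56

((0, 0, 0, 0, 4); (0, 2, 0, 0, 0); (0, 1, 1, 1, 0); (2, 0, 0, 0, 0); (0, 0, 0, 2, 0))


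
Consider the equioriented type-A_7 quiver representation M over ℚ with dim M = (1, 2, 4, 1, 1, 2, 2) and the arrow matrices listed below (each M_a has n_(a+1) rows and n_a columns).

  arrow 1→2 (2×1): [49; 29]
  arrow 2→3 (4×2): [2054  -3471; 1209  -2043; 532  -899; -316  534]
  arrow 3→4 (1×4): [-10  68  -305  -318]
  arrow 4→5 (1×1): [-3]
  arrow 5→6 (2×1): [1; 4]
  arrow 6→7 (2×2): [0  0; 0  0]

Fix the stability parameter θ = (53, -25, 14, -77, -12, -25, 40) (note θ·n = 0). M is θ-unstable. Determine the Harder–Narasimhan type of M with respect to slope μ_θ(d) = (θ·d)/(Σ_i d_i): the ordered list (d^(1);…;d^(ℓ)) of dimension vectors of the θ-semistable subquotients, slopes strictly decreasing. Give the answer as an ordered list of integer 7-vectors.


Barcode: M ≅ I[1,6], I[2,3], I[3,3]^2, I[6,6], I[7,7]^2. HN layers by μ_θ (4 steps, strictly decreasing):
  μ^(1)=40; μ^(2)=14; μ^(3)=-12; μ^(4)=-25

((0, 0, 0, 0, 0, 0, 2); (0, 0, 3, 0, 0, 0, 0); (1, 1, 1, 1, 1, 1, 0); (0, 1, 0, 0, 0, 1, 0))


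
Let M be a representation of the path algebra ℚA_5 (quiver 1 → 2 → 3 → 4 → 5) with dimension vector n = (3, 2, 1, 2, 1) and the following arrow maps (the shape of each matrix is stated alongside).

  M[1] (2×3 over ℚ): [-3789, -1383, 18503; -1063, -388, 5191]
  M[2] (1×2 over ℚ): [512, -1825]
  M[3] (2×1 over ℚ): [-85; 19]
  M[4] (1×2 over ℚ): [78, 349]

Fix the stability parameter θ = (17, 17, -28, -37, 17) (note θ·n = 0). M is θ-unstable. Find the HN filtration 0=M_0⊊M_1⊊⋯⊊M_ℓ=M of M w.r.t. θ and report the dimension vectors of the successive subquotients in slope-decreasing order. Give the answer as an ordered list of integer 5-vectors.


Barcode: M ≅ I[1,1], I[1,2], I[1,5], I[4,4]. HN layers by μ_θ (3 steps, strictly decreasing):
  μ^(1)=17; μ^(2)=-31/4; μ^(3)=-37

((2, 1, 0, 0, 1); (1, 1, 1, 1, 0); (0, 0, 0, 1, 0))


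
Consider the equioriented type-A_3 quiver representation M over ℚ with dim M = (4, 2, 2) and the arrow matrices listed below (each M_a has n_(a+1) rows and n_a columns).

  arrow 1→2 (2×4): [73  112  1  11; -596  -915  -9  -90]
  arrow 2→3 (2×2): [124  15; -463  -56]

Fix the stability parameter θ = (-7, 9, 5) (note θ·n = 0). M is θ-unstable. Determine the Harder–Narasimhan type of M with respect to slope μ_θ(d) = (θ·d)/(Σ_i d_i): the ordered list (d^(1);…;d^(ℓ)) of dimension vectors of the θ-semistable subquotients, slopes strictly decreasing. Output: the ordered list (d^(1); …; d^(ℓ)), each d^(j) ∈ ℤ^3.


Via rank(M_{q-1}∘⋯∘M_p): M ≅ I[1,1]^2, I[1,3]^2.
μ_θ-semistable layers: μ^(1)=7; μ^(2)=-7

((0, 2, 2); (4, 0, 0))


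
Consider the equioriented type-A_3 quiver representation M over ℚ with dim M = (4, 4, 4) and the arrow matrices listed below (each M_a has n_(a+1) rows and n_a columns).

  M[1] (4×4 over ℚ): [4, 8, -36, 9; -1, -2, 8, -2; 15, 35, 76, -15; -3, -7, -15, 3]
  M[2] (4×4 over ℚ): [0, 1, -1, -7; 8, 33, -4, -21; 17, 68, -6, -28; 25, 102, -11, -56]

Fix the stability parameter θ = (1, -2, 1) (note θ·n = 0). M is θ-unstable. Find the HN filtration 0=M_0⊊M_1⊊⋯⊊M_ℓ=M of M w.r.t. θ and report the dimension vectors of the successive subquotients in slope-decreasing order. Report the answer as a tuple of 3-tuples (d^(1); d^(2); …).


Barcode: M ≅ I[1,2], I[1,3]^3, I[3,3]. HN layers by μ_θ (2 steps, strictly decreasing):
  μ^(1)=1; μ^(2)=-1/2

((0, 0, 4); (4, 4, 0))


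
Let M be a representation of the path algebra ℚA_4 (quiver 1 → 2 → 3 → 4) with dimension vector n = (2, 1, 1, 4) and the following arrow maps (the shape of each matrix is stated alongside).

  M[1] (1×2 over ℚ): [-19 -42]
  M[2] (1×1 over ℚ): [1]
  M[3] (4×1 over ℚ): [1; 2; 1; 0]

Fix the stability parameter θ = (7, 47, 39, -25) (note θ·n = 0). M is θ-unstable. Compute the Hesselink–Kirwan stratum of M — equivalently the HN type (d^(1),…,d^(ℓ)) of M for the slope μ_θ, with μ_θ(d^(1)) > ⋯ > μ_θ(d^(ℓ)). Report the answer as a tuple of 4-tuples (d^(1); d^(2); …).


Via rank(M_{q-1}∘⋯∘M_p): M ≅ I[1,1], I[1,4], I[4,4]^3.
μ_θ-semistable layers: μ^(1)=61/3; μ^(2)=7; μ^(3)=-25

((0, 1, 1, 1); (2, 0, 0, 0); (0, 0, 0, 3))


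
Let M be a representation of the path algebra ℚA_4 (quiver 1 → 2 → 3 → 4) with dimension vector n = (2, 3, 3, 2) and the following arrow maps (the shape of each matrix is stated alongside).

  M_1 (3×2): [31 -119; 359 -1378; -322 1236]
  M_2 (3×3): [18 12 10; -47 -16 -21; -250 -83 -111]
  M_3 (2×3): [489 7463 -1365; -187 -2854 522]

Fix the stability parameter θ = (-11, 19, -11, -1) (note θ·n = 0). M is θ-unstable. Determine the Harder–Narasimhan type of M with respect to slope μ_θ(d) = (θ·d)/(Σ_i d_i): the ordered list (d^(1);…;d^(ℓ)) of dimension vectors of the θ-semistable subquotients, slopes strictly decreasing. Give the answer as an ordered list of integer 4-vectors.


Interval decomposition of M: I[1,4]^2, I[2,2], I[3,3].
HN type (ℓ=3): μ^(1)=19; μ^(2)=7/3; μ^(3)=-11

((0, 1, 0, 0); (0, 2, 2, 2); (2, 0, 1, 0))


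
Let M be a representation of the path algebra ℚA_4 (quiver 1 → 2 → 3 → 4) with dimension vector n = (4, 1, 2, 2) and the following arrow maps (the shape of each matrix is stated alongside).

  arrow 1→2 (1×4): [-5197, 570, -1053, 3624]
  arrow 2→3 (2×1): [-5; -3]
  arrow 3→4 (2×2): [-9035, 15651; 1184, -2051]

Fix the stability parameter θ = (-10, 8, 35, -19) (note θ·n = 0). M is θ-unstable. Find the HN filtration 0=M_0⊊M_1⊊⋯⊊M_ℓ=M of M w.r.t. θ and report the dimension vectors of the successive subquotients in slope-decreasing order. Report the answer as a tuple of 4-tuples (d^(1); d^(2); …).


Barcode: M ≅ I[1,1]^3, I[1,4], I[3,4]. HN layers by μ_θ (2 steps, strictly decreasing):
  μ^(1)=8; μ^(2)=-10

((0, 1, 2, 2); (4, 0, 0, 0))


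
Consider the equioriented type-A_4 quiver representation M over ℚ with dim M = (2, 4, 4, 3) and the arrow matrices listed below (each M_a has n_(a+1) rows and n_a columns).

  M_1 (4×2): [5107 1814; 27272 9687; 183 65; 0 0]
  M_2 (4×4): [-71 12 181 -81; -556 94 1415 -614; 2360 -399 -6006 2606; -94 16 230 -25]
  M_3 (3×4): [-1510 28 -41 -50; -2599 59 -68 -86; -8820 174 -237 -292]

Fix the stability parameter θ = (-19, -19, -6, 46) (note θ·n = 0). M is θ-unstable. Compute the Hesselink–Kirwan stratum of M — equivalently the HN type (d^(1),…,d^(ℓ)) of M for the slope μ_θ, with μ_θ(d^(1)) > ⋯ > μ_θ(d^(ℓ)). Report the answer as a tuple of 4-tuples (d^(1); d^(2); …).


Via rank(M_{q-1}∘⋯∘M_p): M ≅ I[1,4]^2, I[2,3], I[2,4].
μ_θ-semistable layers: μ^(1)=46; μ^(2)=-6; μ^(3)=-19

((0, 0, 0, 3); (0, 0, 4, 0); (2, 4, 0, 0))


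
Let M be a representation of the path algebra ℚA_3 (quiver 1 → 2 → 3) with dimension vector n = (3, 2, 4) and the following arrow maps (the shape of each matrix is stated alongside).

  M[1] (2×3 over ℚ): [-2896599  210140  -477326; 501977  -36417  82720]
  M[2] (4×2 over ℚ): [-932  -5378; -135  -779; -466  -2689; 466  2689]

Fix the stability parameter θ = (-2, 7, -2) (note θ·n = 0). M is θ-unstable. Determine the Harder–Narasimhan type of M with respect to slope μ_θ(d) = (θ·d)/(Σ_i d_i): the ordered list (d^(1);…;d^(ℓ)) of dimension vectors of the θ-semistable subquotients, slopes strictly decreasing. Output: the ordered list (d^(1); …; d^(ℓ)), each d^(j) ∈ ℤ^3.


Barcode: M ≅ I[1,1], I[1,3]^2, I[3,3]^2. HN layers by μ_θ (2 steps, strictly decreasing):
  μ^(1)=5/2; μ^(2)=-2

((0, 2, 2); (3, 0, 2))


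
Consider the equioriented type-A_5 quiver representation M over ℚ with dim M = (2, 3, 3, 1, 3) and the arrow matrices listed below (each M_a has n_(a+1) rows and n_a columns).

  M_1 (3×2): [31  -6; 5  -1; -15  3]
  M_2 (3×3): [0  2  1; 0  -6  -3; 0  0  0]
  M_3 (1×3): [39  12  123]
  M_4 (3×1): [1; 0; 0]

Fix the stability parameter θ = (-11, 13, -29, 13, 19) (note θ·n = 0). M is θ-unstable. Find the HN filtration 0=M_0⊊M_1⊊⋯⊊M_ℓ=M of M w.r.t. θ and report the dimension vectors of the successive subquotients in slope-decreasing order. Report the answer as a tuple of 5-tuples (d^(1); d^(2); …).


Interval decomposition of M: I[1,2], I[1,5], I[2,2], I[3,3]^2, I[5,5]^2.
HN type (ℓ=5): μ^(1)=19; μ^(2)=13; μ^(3)=-8; μ^(4)=-11; μ^(5)=-29

((0, 0, 0, 0, 3); (0, 2, 0, 1, 0); (0, 1, 1, 0, 0); (2, 0, 0, 0, 0); (0, 0, 2, 0, 0))
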